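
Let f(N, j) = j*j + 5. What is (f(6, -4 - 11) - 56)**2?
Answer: 30276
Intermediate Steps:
f(N, j) = 5 + j**2 (f(N, j) = j**2 + 5 = 5 + j**2)
(f(6, -4 - 11) - 56)**2 = ((5 + (-4 - 11)**2) - 56)**2 = ((5 + (-15)**2) - 56)**2 = ((5 + 225) - 56)**2 = (230 - 56)**2 = 174**2 = 30276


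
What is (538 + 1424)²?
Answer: 3849444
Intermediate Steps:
(538 + 1424)² = 1962² = 3849444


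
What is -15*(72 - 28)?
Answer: -660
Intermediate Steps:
-15*(72 - 28) = -15*44 = -660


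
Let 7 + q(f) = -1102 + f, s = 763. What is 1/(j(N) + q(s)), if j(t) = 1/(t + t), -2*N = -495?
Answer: -495/171269 ≈ -0.0028902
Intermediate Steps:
N = 495/2 (N = -1/2*(-495) = 495/2 ≈ 247.50)
q(f) = -1109 + f (q(f) = -7 + (-1102 + f) = -1109 + f)
j(t) = 1/(2*t)
1/(j(N) + q(s)) = 1/(1/(2*(495/2)) + (-1109 + 763)) = 1/((1/2)*(2/495) - 346) = 1/(1/495 - 346) = 1/(-171269/495) = -495/171269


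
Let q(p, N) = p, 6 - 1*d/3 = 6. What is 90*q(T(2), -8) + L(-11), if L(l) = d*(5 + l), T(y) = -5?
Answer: -450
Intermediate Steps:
d = 0 (d = 18 - 3*6 = 18 - 18 = 0)
L(l) = 0 (L(l) = 0*(5 + l) = 0)
90*q(T(2), -8) + L(-11) = 90*(-5) + 0 = -450 + 0 = -450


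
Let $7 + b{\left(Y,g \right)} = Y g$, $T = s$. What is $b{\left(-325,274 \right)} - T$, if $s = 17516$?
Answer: $-106573$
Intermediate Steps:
$T = 17516$
$b{\left(Y,g \right)} = -7 + Y g$
$b{\left(-325,274 \right)} - T = \left(-7 - 89050\right) - 17516 = -89057 - 17516 = -106573$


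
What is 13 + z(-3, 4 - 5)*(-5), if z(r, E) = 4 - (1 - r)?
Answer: 13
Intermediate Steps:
z(r, E) = 3 + r (z(r, E) = 4 + (-1 + r) = 3 + r)
13 + z(-3, 4 - 5)*(-5) = 13 + (3 - 3)*(-5) = 13 + 0*(-5) = 13 + 0 = 13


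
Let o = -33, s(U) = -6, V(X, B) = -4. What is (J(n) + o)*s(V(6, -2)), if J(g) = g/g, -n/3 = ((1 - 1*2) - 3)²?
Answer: 192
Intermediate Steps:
n = -48 (n = -3*((1 - 1*2) - 3)² = -3*((1 - 2) - 3)² = -3*(-1 - 3)² = -3*(-4)² = -3*16 = -48)
J(g) = 1
(J(n) + o)*s(V(6, -2)) = (1 - 33)*(-6) = -32*(-6) = 192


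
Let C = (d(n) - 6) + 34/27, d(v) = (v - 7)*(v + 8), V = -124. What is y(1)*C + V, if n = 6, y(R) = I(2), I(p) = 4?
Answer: -5372/27 ≈ -198.96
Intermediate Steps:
y(R) = 4
d(v) = (-7 + v)*(8 + v)
C = -506/27 (C = ((-56 + 6 + 6**2) - 6) + 34/27 = ((-56 + 6 + 36) - 6) + 34*(1/27) = (-14 - 6) + 34/27 = -20 + 34/27 = -506/27 ≈ -18.741)
y(1)*C + V = 4*(-506/27) - 124 = -2024/27 - 124 = -5372/27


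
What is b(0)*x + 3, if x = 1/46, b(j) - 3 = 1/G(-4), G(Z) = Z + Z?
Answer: 49/16 ≈ 3.0625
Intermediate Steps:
G(Z) = 2*Z
b(j) = 23/8 (b(j) = 3 + 1/(2*(-4)) = 3 + 1/(-8) = 3 - ⅛ = 23/8)
x = 1/46 ≈ 0.021739
b(0)*x + 3 = (23/8)*(1/46) + 3 = 1/16 + 3 = 49/16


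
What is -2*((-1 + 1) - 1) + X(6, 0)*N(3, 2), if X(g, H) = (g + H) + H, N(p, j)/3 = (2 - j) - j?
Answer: -34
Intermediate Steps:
N(p, j) = 6 - 6*j (N(p, j) = 3*((2 - j) - j) = 3*(2 - 2*j) = 6 - 6*j)
X(g, H) = g + 2*H (X(g, H) = (H + g) + H = g + 2*H)
-2*((-1 + 1) - 1) + X(6, 0)*N(3, 2) = -2*((-1 + 1) - 1) + (6 + 2*0)*(6 - 6*2) = -2*(0 - 1) + (6 + 0)*(6 - 12) = -2*(-1) + 6*(-6) = 2 - 36 = -34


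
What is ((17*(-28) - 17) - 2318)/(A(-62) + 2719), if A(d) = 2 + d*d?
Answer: -2811/6565 ≈ -0.42818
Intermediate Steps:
A(d) = 2 + d²
((17*(-28) - 17) - 2318)/(A(-62) + 2719) = ((17*(-28) - 17) - 2318)/((2 + (-62)²) + 2719) = ((-476 - 17) - 2318)/((2 + 3844) + 2719) = (-493 - 2318)/(3846 + 2719) = -2811/6565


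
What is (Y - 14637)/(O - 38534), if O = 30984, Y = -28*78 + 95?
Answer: 8363/3775 ≈ 2.2154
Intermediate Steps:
Y = -2089 (Y = -2184 + 95 = -2089)
(Y - 14637)/(O - 38534) = (-2089 - 14637)/(30984 - 38534) = -16726/(-7550) = -16726*(-1/7550) = 8363/3775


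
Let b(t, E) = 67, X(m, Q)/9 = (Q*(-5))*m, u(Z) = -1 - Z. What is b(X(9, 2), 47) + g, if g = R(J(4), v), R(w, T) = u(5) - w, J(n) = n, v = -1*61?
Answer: 57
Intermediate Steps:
X(m, Q) = -45*Q*m (X(m, Q) = 9*((Q*(-5))*m) = 9*((-5*Q)*m) = 9*(-5*Q*m) = -45*Q*m)
v = -61
R(w, T) = -6 - w (R(w, T) = (-1 - 1*5) - w = (-1 - 5) - w = -6 - w)
g = -10 (g = -6 - 1*4 = -6 - 4 = -10)
b(X(9, 2), 47) + g = 67 - 10 = 57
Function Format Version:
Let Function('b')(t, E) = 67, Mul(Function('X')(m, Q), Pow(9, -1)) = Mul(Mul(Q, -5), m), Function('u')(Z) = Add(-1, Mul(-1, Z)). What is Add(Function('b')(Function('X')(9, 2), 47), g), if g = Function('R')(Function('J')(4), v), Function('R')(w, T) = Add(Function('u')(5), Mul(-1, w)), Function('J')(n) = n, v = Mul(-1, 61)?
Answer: 57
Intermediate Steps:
Function('X')(m, Q) = Mul(-45, Q, m) (Function('X')(m, Q) = Mul(9, Mul(Mul(Q, -5), m)) = Mul(9, Mul(Mul(-5, Q), m)) = Mul(9, Mul(-5, Q, m)) = Mul(-45, Q, m))
v = -61
Function('R')(w, T) = Add(-6, Mul(-1, w)) (Function('R')(w, T) = Add(Add(-1, Mul(-1, 5)), Mul(-1, w)) = Add(Add(-1, -5), Mul(-1, w)) = Add(-6, Mul(-1, w)))
g = -10 (g = Add(-6, Mul(-1, 4)) = Add(-6, -4) = -10)
Add(Function('b')(Function('X')(9, 2), 47), g) = Add(67, -10) = 57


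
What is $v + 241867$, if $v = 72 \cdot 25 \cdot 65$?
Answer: $358867$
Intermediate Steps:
$v = 117000$ ($v = 1800 \cdot 65 = 117000$)
$v + 241867 = 117000 + 241867 = 358867$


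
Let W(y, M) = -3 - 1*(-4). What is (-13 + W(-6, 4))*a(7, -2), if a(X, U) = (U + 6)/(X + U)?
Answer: -48/5 ≈ -9.6000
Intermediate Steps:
a(X, U) = (6 + U)/(U + X)
W(y, M) = 1 (W(y, M) = -3 + 4 = 1)
(-13 + W(-6, 4))*a(7, -2) = (-13 + 1)*((6 - 2)/(-2 + 7)) = -12*4/5 = -12*⅘ = -48/5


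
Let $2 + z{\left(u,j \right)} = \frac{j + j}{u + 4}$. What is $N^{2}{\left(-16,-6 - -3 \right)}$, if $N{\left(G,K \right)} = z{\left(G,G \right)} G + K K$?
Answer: $\frac{25}{9} \approx 2.7778$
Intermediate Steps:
$z{\left(u,j \right)} = -2 + \frac{2 j}{4 + u}$ ($z{\left(u,j \right)} = -2 + \frac{j + j}{u + 4} = -2 + \frac{2 j}{4 + u}$)
$N{\left(G,K \right)} = K^{2} - \frac{8 G}{4 + G}$ ($N{\left(G,K \right)} = \frac{2 \left(-4 + G - G\right)}{4 + G} G + K K = 2 \frac{1}{4 + G} \left(-4\right) G + K^{2} = - \frac{8}{4 + G} G + K^{2} = - \frac{8 G}{4 + G} + K^{2} = K^{2} - \frac{8 G}{4 + G}$)
$N^{2}{\left(-16,-6 - -3 \right)} = \left(\frac{\left(-8\right) \left(-16\right) + \left(-6 - -3\right)^{2} \left(4 - 16\right)}{4 - 16}\right)^{2} = \left(\frac{128 + \left(-6 + 3\right)^{2} \left(-12\right)}{-12}\right)^{2} = \left(- \frac{128 + \left(-3\right)^{2} \left(-12\right)}{12}\right)^{2} = \left(- \frac{128 + 9 \left(-12\right)}{12}\right)^{2} = \left(- \frac{128 - 108}{12}\right)^{2} = \left(\left(- \frac{1}{12}\right) 20\right)^{2} = \left(- \frac{5}{3}\right)^{2} = \frac{25}{9}$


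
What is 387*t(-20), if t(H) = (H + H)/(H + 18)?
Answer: 7740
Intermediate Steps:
t(H) = 2*H/(18 + H) (t(H) = (2*H)/(18 + H) = 2*H/(18 + H))
387*t(-20) = 387*(2*(-20)/(18 - 20)) = 387*(2*(-20)/(-2)) = 387*(2*(-20)*(-½)) = 387*20 = 7740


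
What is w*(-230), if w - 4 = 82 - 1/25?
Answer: -98854/5 ≈ -19771.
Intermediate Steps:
w = 2149/25 (w = 4 + (82 - 1/25) = 4 + 2049/25 = 2149/25 ≈ 85.960)
w*(-230) = (2149/25)*(-230) = -98854/5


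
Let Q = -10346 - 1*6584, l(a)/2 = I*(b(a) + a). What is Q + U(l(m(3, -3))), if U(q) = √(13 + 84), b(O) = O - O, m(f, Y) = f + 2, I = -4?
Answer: -16930 + √97 ≈ -16920.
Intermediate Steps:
m(f, Y) = 2 + f
b(O) = 0
l(a) = -8*a (l(a) = 2*(-4*(0 + a)) = 2*(-4*a) = -8*a)
U(q) = √97
Q = -16930 (Q = -10346 - 6584 = -16930)
Q + U(l(m(3, -3))) = -16930 + √97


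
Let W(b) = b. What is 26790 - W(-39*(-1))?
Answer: 26751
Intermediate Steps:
26790 - W(-39*(-1)) = 26790 - (-39)*(-1) = 26790 - 1*39 = 26790 - 39 = 26751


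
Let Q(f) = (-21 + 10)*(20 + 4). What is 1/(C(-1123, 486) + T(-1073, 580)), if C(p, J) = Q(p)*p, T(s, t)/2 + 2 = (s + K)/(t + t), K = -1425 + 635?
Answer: 580/171949577 ≈ 3.3731e-6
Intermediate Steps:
K = -790
T(s, t) = -4 + (-790 + s)/t (T(s, t) = -4 + 2*((s - 790)/(t + t)) = -4 + 2*((-790 + s)/((2*t))) = -4 + 2*((-790 + s)*(1/(2*t))) = -4 + 2*((-790 + s)/(2*t)) = -4 + (-790 + s)/t)
Q(f) = -264 (Q(f) = -11*24 = -264)
C(p, J) = -264*p
1/(C(-1123, 486) + T(-1073, 580)) = 1/(-264*(-1123) + (-790 - 1073 - 4*580)/580) = 1/(296472 + (-790 - 1073 - 2320)/580) = 1/(296472 + (1/580)*(-4183)) = 1/(296472 - 4183/580) = 1/(171949577/580) = 580/171949577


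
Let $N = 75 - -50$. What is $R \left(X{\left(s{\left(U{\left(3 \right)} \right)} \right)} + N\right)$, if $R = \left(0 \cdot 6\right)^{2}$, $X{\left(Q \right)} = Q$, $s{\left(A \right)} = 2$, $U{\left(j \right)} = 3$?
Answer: $0$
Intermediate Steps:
$N = 125$ ($N = 75 + 50 = 125$)
$R = 0$ ($R = 0^{2} = 0$)
$R \left(X{\left(s{\left(U{\left(3 \right)} \right)} \right)} + N\right) = 0 \left(2 + 125\right) = 0 \cdot 127 = 0$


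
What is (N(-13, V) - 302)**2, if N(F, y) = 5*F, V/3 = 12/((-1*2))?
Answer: 134689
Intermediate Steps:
V = -18 (V = 3*(12/((-1*2))) = 3*(12/(-2)) = 3*(12*(-1/2)) = 3*(-6) = -18)
(N(-13, V) - 302)**2 = (5*(-13) - 302)**2 = (-65 - 302)**2 = (-367)**2 = 134689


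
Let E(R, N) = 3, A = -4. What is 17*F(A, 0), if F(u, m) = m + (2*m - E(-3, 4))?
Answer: -51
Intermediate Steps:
F(u, m) = -3 + 3*m (F(u, m) = m + (2*m - 1*3) = m + (2*m - 3) = m + (-3 + 2*m) = -3 + 3*m)
17*F(A, 0) = 17*(-3 + 3*0) = 17*(-3 + 0) = 17*(-3) = -51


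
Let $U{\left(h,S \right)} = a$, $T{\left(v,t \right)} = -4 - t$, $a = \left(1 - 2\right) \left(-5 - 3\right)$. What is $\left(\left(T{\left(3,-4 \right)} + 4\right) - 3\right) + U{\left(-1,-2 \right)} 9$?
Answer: $73$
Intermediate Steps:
$a = 8$ ($a = \left(-1\right) \left(-8\right) = 8$)
$U{\left(h,S \right)} = 8$
$\left(\left(T{\left(3,-4 \right)} + 4\right) - 3\right) + U{\left(-1,-2 \right)} 9 = \left(\left(\left(-4 - -4\right) + 4\right) - 3\right) + 8 \cdot 9 = \left(\left(\left(-4 + 4\right) + 4\right) - 3\right) + 72 = \left(\left(0 + 4\right) - 3\right) + 72 = \left(4 - 3\right) + 72 = 1 + 72 = 73$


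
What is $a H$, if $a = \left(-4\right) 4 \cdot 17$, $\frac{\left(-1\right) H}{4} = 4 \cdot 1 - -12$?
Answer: $17408$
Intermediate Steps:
$H = -64$ ($H = - 4 \left(4 \cdot 1 - -12\right) = - 4 \left(4 + 12\right) = \left(-4\right) 16 = -64$)
$a = -272$ ($a = \left(-16\right) 17 = -272$)
$a H = \left(-272\right) \left(-64\right) = 17408$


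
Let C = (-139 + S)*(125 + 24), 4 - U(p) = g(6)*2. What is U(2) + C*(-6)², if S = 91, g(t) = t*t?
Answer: -257540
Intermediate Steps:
g(t) = t²
U(p) = -68 (U(p) = 4 - 6²*2 = 4 - 36*2 = 4 - 1*72 = 4 - 72 = -68)
C = -7152 (C = (-139 + 91)*(125 + 24) = -48*149 = -7152)
U(2) + C*(-6)² = -68 - 7152*(-6)² = -68 - 7152*36 = -68 - 257472 = -257540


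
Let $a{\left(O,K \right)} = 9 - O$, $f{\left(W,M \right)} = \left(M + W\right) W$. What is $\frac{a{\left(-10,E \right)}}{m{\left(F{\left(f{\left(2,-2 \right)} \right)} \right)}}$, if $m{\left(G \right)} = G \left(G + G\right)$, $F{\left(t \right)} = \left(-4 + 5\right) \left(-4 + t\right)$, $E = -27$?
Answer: $\frac{19}{32} \approx 0.59375$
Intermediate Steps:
$f{\left(W,M \right)} = W \left(M + W\right)$
$F{\left(t \right)} = -4 + t$ ($F{\left(t \right)} = 1 \left(-4 + t\right) = -4 + t$)
$m{\left(G \right)} = 2 G^{2}$ ($m{\left(G \right)} = G 2 G = 2 G^{2}$)
$\frac{a{\left(-10,E \right)}}{m{\left(F{\left(f{\left(2,-2 \right)} \right)} \right)}} = \frac{9 - -10}{2 \left(-4 + 2 \left(-2 + 2\right)\right)^{2}} = \frac{9 + 10}{2 \left(-4 + 2 \cdot 0\right)^{2}} = \frac{19}{2 \left(-4 + 0\right)^{2}} = \frac{19}{2 \left(-4\right)^{2}} = \frac{19}{2 \cdot 16} = \frac{19}{32}$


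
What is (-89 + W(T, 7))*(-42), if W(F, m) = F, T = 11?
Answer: 3276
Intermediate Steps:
(-89 + W(T, 7))*(-42) = (-89 + 11)*(-42) = -78*(-42) = 3276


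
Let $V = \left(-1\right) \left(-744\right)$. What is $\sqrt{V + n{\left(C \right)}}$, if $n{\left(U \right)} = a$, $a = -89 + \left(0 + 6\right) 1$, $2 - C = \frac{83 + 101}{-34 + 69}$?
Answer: $\sqrt{661} \approx 25.71$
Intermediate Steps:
$C = - \frac{114}{35}$ ($C = 2 - \frac{83 + 101}{-34 + 69} = 2 - \frac{184}{35} = - \frac{114}{35} \approx -3.2571$)
$a = -83$ ($a = -89 + 6 \cdot 1 = -89 + 6 = -83$)
$V = 744$
$n{\left(U \right)} = -83$
$\sqrt{V + n{\left(C \right)}} = \sqrt{744 - 83} = \sqrt{661}$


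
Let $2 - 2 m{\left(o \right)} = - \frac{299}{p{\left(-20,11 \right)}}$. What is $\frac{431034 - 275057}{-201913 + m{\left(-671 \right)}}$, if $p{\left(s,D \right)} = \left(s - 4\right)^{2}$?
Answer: $- \frac{179685504}{232602325} \approx -0.7725$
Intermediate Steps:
$p{\left(s,D \right)} = \left(-4 + s\right)^{2}$
$m{\left(o \right)} = \frac{1451}{1152}$ ($m{\left(o \right)} = 1 - \frac{\left(-299\right) \frac{1}{\left(-4 - 20\right)^{2}}}{2} = 1 - \frac{\left(-299\right) \frac{1}{\left(-24\right)^{2}}}{2} = 1 - \frac{\left(-299\right) \frac{1}{576}}{2} = 1 - - \frac{299}{1152} = 1 + \frac{299}{1152} = \frac{1451}{1152}$)
$\frac{431034 - 275057}{-201913 + m{\left(-671 \right)}} = \frac{431034 - 275057}{-201913 + \frac{1451}{1152}} = \frac{155977}{- \frac{232602325}{1152}} = 155977 \left(- \frac{1152}{232602325}\right) = - \frac{179685504}{232602325}$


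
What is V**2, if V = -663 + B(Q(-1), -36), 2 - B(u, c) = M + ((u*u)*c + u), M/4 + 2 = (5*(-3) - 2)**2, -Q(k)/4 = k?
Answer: 1530169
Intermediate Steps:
Q(k) = -4*k
M = 1148 (M = -8 + 4*(5*(-3) - 2)**2 = -8 + 4*(-15 - 2)**2 = -8 + 4*(-17)**2 = -8 + 4*289 = -8 + 1156 = 1148)
B(u, c) = -1146 - u - c*u**2 (B(u, c) = 2 - (1148 + ((u*u)*c + u)) = 2 - (1148 + (u**2*c + u)) = 2 - (1148 + (c*u**2 + u)) = 2 - (1148 + (u + c*u**2)) = 2 - (1148 + u + c*u**2) = 2 + (-1148 - u - c*u**2) = -1146 - u - c*u**2)
V = -1237 (V = -663 + (-1146 - (-4)*(-1) - 1*(-36)*(-4*(-1))**2) = -663 + (-1146 - 1*4 - 1*(-36)*4**2) = -663 + (-1146 - 4 - 1*(-36)*16) = -663 + (-1146 - 4 + 576) = -663 - 574 = -1237)
V**2 = (-1237)**2 = 1530169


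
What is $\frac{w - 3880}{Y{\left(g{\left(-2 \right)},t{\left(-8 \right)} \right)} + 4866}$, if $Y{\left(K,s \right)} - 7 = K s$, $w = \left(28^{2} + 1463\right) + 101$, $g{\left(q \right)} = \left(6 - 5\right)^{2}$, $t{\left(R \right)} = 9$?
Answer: $- \frac{766}{2441} \approx -0.31381$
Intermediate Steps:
$g{\left(q \right)} = 1$ ($g{\left(q \right)} = 1^{2} = 1$)
$w = 2348$ ($w = \left(784 + 1463\right) + 101 = 2247 + 101 = 2348$)
$Y{\left(K,s \right)} = 7 + K s$
$\frac{w - 3880}{Y{\left(g{\left(-2 \right)},t{\left(-8 \right)} \right)} + 4866} = \frac{2348 - 3880}{\left(7 + 1 \cdot 9\right) + 4866} = - \frac{1532}{\left(7 + 9\right) + 4866} = - \frac{1532}{16 + 4866} = - \frac{1532}{4882} = \left(-1532\right) \frac{1}{4882} = - \frac{766}{2441}$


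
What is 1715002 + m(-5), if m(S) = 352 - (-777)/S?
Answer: 8575993/5 ≈ 1.7152e+6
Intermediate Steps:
m(S) = 352 + 777/S
1715002 + m(-5) = 1715002 + (352 + 777/(-5)) = 1715002 + (352 + 777*(-⅕)) = 1715002 + (352 - 777/5) = 1715002 + 983/5 = 8575993/5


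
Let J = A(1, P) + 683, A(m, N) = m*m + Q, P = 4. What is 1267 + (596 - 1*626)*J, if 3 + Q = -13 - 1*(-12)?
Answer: -19133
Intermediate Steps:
Q = -4 (Q = -3 + (-13 - 1*(-12)) = -3 + (-13 + 12) = -3 - 1 = -4)
A(m, N) = -4 + m² (A(m, N) = m*m - 4 = m² - 4 = -4 + m²)
J = 680 (J = (-4 + 1²) + 683 = (-4 + 1) + 683 = -3 + 683 = 680)
1267 + (596 - 1*626)*J = 1267 + (596 - 1*626)*680 = 1267 + (596 - 626)*680 = 1267 - 30*680 = 1267 - 20400 = -19133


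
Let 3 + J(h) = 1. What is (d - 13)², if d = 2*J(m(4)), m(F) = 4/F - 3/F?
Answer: 289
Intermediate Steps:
m(F) = 1/F
J(h) = -2 (J(h) = -3 + 1 = -2)
d = -4 (d = 2*(-2) = -4)
(d - 13)² = (-4 - 13)² = (-17)² = 289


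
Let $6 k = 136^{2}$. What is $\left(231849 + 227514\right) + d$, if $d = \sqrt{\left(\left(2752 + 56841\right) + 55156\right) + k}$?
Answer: $459363 + \frac{61 \sqrt{285}}{3} \approx 4.5971 \cdot 10^{5}$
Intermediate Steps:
$k = \frac{9248}{3}$ ($k = \frac{136^{2}}{6} = \frac{1}{6} \cdot 18496 = \frac{9248}{3} \approx 3082.7$)
$d = \frac{61 \sqrt{285}}{3}$ ($d = \sqrt{\left(\left(2752 + 56841\right) + 55156\right) + \frac{9248}{3}} = \sqrt{\left(59593 + 55156\right) + \frac{9248}{3}} = \sqrt{114749 + \frac{9248}{3}} = \sqrt{\frac{353495}{3}} = \frac{61 \sqrt{285}}{3} \approx 343.27$)
$\left(231849 + 227514\right) + d = \left(231849 + 227514\right) + \frac{61 \sqrt{285}}{3} = 459363 + \frac{61 \sqrt{285}}{3}$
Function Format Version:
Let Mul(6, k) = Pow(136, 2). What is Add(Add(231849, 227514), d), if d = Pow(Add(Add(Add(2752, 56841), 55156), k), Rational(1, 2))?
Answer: Add(459363, Mul(Rational(61, 3), Pow(285, Rational(1, 2)))) ≈ 4.5971e+5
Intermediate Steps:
k = Rational(9248, 3) (k = Mul(Rational(1, 6), Pow(136, 2)) = Mul(Rational(1, 6), 18496) = Rational(9248, 3) ≈ 3082.7)
d = Mul(Rational(61, 3), Pow(285, Rational(1, 2))) (d = Pow(Add(Add(Add(2752, 56841), 55156), Rational(9248, 3)), Rational(1, 2)) = Pow(Add(Add(59593, 55156), Rational(9248, 3)), Rational(1, 2)) = Pow(Add(114749, Rational(9248, 3)), Rational(1, 2)) = Pow(Rational(353495, 3), Rational(1, 2)) = Mul(Rational(61, 3), Pow(285, Rational(1, 2))) ≈ 343.27)
Add(Add(231849, 227514), d) = Add(Add(231849, 227514), Mul(Rational(61, 3), Pow(285, Rational(1, 2)))) = Add(459363, Mul(Rational(61, 3), Pow(285, Rational(1, 2))))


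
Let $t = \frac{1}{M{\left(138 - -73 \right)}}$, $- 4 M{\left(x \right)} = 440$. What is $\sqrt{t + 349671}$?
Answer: $\frac{\sqrt{4231018990}}{110} \approx 591.33$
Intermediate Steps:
$M{\left(x \right)} = -110$ ($M{\left(x \right)} = \left(- \frac{1}{4}\right) 440 = -110$)
$t = - \frac{1}{110}$ ($t = \frac{1}{-110} = - \frac{1}{110} \approx -0.0090909$)
$\sqrt{t + 349671} = \sqrt{- \frac{1}{110} + 349671} = \sqrt{\frac{38463809}{110}} = \frac{\sqrt{4231018990}}{110}$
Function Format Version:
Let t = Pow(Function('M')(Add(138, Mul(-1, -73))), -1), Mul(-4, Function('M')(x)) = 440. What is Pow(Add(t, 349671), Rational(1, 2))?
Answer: Mul(Rational(1, 110), Pow(4231018990, Rational(1, 2))) ≈ 591.33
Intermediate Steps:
Function('M')(x) = -110 (Function('M')(x) = Mul(Rational(-1, 4), 440) = -110)
t = Rational(-1, 110) (t = Pow(-110, -1) = Rational(-1, 110) ≈ -0.0090909)
Pow(Add(t, 349671), Rational(1, 2)) = Pow(Add(Rational(-1, 110), 349671), Rational(1, 2)) = Pow(Rational(38463809, 110), Rational(1, 2)) = Mul(Rational(1, 110), Pow(4231018990, Rational(1, 2)))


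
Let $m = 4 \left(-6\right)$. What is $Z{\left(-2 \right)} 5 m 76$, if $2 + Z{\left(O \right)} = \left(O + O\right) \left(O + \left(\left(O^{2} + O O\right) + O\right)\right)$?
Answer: $164160$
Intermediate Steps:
$m = -24$
$Z{\left(O \right)} = -2 + 2 O \left(2 O + 2 O^{2}\right)$ ($Z{\left(O \right)} = -2 + \left(O + O\right) \left(O + \left(\left(O^{2} + O O\right) + O\right)\right) = -2 + 2 O \left(O + \left(\left(O^{2} + O^{2}\right) + O\right)\right) = -2 + 2 O \left(O + \left(2 O^{2} + O\right)\right) = -2 + 2 O \left(O + \left(O + 2 O^{2}\right)\right) = -2 + 2 O \left(2 O + 2 O^{2}\right)$)
$Z{\left(-2 \right)} 5 m 76 = \left(-2 + 4 \left(-2\right)^{2} + 4 \left(-2\right)^{3}\right) 5 \left(-24\right) 76 = \left(-2 + 4 \cdot 4 + 4 \left(-8\right)\right) \left(-120\right) 76 = \left(-2 + 16 - 32\right) \left(-120\right) 76 = \left(-18\right) \left(-120\right) 76 = 2160 \cdot 76 = 164160$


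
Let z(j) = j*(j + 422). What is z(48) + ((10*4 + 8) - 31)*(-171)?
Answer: 19653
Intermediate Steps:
z(j) = j*(422 + j)
z(48) + ((10*4 + 8) - 31)*(-171) = 48*(422 + 48) + ((10*4 + 8) - 31)*(-171) = 48*470 + ((40 + 8) - 31)*(-171) = 22560 + (48 - 31)*(-171) = 22560 + 17*(-171) = 22560 - 2907 = 19653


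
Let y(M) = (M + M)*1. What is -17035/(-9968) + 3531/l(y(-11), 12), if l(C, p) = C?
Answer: -1582829/9968 ≈ -158.79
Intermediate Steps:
y(M) = 2*M (y(M) = (2*M)*1 = 2*M)
-17035/(-9968) + 3531/l(y(-11), 12) = -17035/(-9968) + 3531/((2*(-11))) = -17035*(-1/9968) + 3531/(-22) = 17035/9968 + 3531*(-1/22) = 17035/9968 - 321/2 = -1582829/9968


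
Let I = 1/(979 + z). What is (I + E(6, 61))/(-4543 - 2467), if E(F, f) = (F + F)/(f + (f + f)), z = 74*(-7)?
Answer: -381/39425642 ≈ -9.6638e-6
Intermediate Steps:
z = -518
I = 1/461 (I = 1/(979 - 518) = 1/461 ≈ 0.0021692)
E(F, f) = 2*F/(3*f) (E(F, f) = (2*F)/(f + 2*f) = (2*F)/((3*f)) = (2*F)*(1/(3*f)) = 2*F/(3*f))
(I + E(6, 61))/(-4543 - 2467) = (1/461 + (2/3)*6/61)/(-4543 - 2467) = (1/461 + (2/3)*6*(1/61))/(-7010) = (1/461 + 4/61)*(-1/7010) = (1905/28121)*(-1/7010) = -381/39425642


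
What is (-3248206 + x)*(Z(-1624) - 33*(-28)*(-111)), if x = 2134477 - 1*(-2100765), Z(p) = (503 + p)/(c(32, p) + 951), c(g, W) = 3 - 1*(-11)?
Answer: -97692264160716/965 ≈ -1.0124e+11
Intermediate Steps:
c(g, W) = 14 (c(g, W) = 3 + 11 = 14)
Z(p) = 503/965 + p/965 (Z(p) = (503 + p)/(14 + 951) = (503 + p)/965 = (503 + p)*(1/965) = 503/965 + p/965)
x = 4235242 (x = 2134477 + 2100765 = 4235242)
(-3248206 + x)*(Z(-1624) - 33*(-28)*(-111)) = (-3248206 + 4235242)*((503/965 + (1/965)*(-1624)) - 33*(-28)*(-111)) = 987036*((503/965 - 1624/965) + 924*(-111)) = 987036*(-1121/965 - 102564) = 987036*(-98975381/965) = -97692264160716/965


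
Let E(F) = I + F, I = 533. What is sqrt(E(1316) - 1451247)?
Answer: I*sqrt(1449398) ≈ 1203.9*I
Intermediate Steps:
E(F) = 533 + F
sqrt(E(1316) - 1451247) = sqrt((533 + 1316) - 1451247) = sqrt(1849 - 1451247) = sqrt(-1449398) = I*sqrt(1449398)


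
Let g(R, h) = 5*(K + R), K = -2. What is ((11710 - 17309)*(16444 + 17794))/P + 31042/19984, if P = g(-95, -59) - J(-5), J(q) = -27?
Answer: 957729570061/2288168 ≈ 4.1856e+5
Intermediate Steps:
g(R, h) = -10 + 5*R (g(R, h) = 5*(-2 + R) = -10 + 5*R)
P = -458 (P = (-10 + 5*(-95)) - 1*(-27) = (-10 - 475) + 27 = -485 + 27 = -458)
((11710 - 17309)*(16444 + 17794))/P + 31042/19984 = ((11710 - 17309)*(16444 + 17794))/(-458) + 31042/19984 = -5599*34238*(-1/458) + 31042*(1/19984) = -191698562*(-1/458) + 15521/9992 = 95849281/229 + 15521/9992 = 957729570061/2288168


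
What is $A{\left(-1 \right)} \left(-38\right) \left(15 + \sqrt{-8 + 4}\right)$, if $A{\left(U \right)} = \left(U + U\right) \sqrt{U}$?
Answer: $-152 + 1140 i \approx -152.0 + 1140.0 i$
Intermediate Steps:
$A{\left(U \right)} = 2 U^{\frac{3}{2}}$ ($A{\left(U \right)} = 2 U \sqrt{U} = 2 U^{\frac{3}{2}}$)
$A{\left(-1 \right)} \left(-38\right) \left(15 + \sqrt{-8 + 4}\right) = 2 \left(-1\right)^{\frac{3}{2}} \left(-38\right) \left(15 + \sqrt{-8 + 4}\right) = 2 \left(- i\right) \left(-38\right) \left(15 + \sqrt{-4}\right) = - 2 i \left(-38\right) \left(15 + 2 i\right) = 76 i \left(15 + 2 i\right)$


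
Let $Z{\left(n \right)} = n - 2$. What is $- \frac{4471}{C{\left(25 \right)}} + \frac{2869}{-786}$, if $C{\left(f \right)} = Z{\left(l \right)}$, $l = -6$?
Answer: $\frac{1745627}{3144} \approx 555.22$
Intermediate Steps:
$Z{\left(n \right)} = -2 + n$ ($Z{\left(n \right)} = n - 2 = -2 + n$)
$C{\left(f \right)} = -8$ ($C{\left(f \right)} = -2 - 6 = -8$)
$- \frac{4471}{C{\left(25 \right)}} + \frac{2869}{-786} = - \frac{4471}{-8} + \frac{2869}{-786} = \left(-4471\right) \left(- \frac{1}{8}\right) + 2869 \left(- \frac{1}{786}\right) = \frac{4471}{8} - \frac{2869}{786} = \frac{1745627}{3144}$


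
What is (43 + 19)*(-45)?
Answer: -2790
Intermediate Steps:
(43 + 19)*(-45) = 62*(-45) = -2790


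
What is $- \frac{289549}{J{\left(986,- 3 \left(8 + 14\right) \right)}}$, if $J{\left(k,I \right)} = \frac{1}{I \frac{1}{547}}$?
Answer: $\frac{19110234}{547} \approx 34936.0$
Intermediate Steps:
$J{\left(k,I \right)} = \frac{547}{I}$ ($J{\left(k,I \right)} = \frac{1}{I \frac{1}{547}} = \frac{1}{\frac{1}{547} I} = \frac{547}{I}$)
$- \frac{289549}{J{\left(986,- 3 \left(8 + 14\right) \right)}} = - \frac{289549}{547 \frac{1}{\left(-3\right) \left(8 + 14\right)}} = - \frac{289549}{547 \frac{1}{\left(-3\right) 22}} = - \frac{289549}{547 \frac{1}{-66}} = - \frac{289549}{547 \left(- \frac{1}{66}\right)} = - \frac{289549}{- \frac{547}{66}} = \left(-289549\right) \left(- \frac{66}{547}\right) = \frac{19110234}{547}$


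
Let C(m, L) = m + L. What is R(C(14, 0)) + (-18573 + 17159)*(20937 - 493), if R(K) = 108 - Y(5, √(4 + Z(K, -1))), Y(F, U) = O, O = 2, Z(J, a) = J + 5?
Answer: -28907710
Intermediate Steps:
Z(J, a) = 5 + J
C(m, L) = L + m
Y(F, U) = 2
R(K) = 106 (R(K) = 108 - 1*2 = 108 - 2 = 106)
R(C(14, 0)) + (-18573 + 17159)*(20937 - 493) = 106 + (-18573 + 17159)*(20937 - 493) = 106 - 1414*20444 = 106 - 28907816 = -28907710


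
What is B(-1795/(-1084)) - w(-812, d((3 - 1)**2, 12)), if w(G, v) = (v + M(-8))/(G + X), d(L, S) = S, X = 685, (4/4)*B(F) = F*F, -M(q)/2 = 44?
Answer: 319892919/149232112 ≈ 2.1436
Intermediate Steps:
M(q) = -88 (M(q) = -2*44 = -88)
B(F) = F**2 (B(F) = F*F = F**2)
w(G, v) = (-88 + v)/(685 + G) (w(G, v) = (v - 88)/(G + 685) = (-88 + v)/(685 + G))
B(-1795/(-1084)) - w(-812, d((3 - 1)**2, 12)) = (-1795/(-1084))**2 - (-88 + 12)/(685 - 812) = (-1795*(-1/1084))**2 - (-76)/(-127) = (1795/1084)**2 - (-1)*(-76)/127 = 3222025/1175056 - 1*76/127 = 3222025/1175056 - 76/127 = 319892919/149232112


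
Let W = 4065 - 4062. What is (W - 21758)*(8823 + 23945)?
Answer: -712867840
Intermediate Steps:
W = 3
(W - 21758)*(8823 + 23945) = (3 - 21758)*(8823 + 23945) = -21755*32768 = -712867840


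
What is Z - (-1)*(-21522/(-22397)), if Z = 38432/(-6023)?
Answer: -731134498/134897131 ≈ -5.4199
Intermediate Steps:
Z = -38432/6023 (Z = 38432*(-1/6023) = -38432/6023 ≈ -6.3809)
Z - (-1)*(-21522/(-22397)) = -38432/6023 - (-1)*(-21522/(-22397)) = -38432/6023 - (-1)*(-21522*(-1/22397)) = -38432/6023 - (-1)*21522/22397 = -38432/6023 - 1*(-21522/22397) = -38432/6023 + 21522/22397 = -731134498/134897131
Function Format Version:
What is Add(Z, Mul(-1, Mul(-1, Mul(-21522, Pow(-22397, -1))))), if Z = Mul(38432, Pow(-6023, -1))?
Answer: Rational(-731134498, 134897131) ≈ -5.4199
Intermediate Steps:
Z = Rational(-38432, 6023) (Z = Mul(38432, Rational(-1, 6023)) = Rational(-38432, 6023) ≈ -6.3809)
Add(Z, Mul(-1, Mul(-1, Mul(-21522, Pow(-22397, -1))))) = Add(Rational(-38432, 6023), Mul(-1, Mul(-1, Mul(-21522, Pow(-22397, -1))))) = Add(Rational(-38432, 6023), Mul(-1, Mul(-1, Mul(-21522, Rational(-1, 22397))))) = Add(Rational(-38432, 6023), Mul(-1, Mul(-1, Rational(21522, 22397)))) = Add(Rational(-38432, 6023), Mul(-1, Rational(-21522, 22397))) = Add(Rational(-38432, 6023), Rational(21522, 22397)) = Rational(-731134498, 134897131)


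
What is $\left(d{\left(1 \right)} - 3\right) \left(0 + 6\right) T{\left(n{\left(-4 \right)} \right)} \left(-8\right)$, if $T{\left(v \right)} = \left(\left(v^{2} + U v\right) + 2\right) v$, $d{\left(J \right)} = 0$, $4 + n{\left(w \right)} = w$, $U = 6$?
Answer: $-20736$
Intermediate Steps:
$n{\left(w \right)} = -4 + w$
$T{\left(v \right)} = v \left(2 + v^{2} + 6 v\right)$ ($T{\left(v \right)} = \left(\left(v^{2} + 6 v\right) + 2\right) v = \left(2 + v^{2} + 6 v\right) v = v \left(2 + v^{2} + 6 v\right)$)
$\left(d{\left(1 \right)} - 3\right) \left(0 + 6\right) T{\left(n{\left(-4 \right)} \right)} \left(-8\right) = \left(0 - 3\right) \left(0 + 6\right) \left(-4 - 4\right) \left(2 + \left(-4 - 4\right)^{2} + 6 \left(-4 - 4\right)\right) \left(-8\right) = \left(-3\right) 6 \left(- 8 \left(2 + \left(-8\right)^{2} + 6 \left(-8\right)\right)\right) \left(-8\right) = - 18 \left(- 8 \left(2 + 64 - 48\right)\right) \left(-8\right) = - 18 \left(\left(-8\right) 18\right) \left(-8\right) = \left(-18\right) \left(-144\right) \left(-8\right) = 2592 \left(-8\right) = -20736$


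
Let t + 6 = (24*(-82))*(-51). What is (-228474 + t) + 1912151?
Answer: 1784039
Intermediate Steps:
t = 100362 (t = -6 + (24*(-82))*(-51) = -6 - 1968*(-51) = -6 + 100368 = 100362)
(-228474 + t) + 1912151 = (-228474 + 100362) + 1912151 = -128112 + 1912151 = 1784039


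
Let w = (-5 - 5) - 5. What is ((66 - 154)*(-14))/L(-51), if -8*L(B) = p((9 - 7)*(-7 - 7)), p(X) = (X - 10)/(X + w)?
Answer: -211904/19 ≈ -11153.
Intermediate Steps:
w = -15 (w = -10 - 5 = -15)
p(X) = (-10 + X)/(-15 + X) (p(X) = (X - 10)/(X - 15) = (-10 + X)/(-15 + X))
L(B) = -19/172 (L(B) = -(-10 + (9 - 7)*(-7 - 7))/(8*(-15 + (9 - 7)*(-7 - 7))) = -(-10 + 2*(-14))/(8*(-15 + 2*(-14))) = -(-10 - 28)/(8*(-15 - 28)) = -(-38)/(8*(-43)) = -(-1)*(-38)/344 = -⅛*38/43 = -19/172)
((66 - 154)*(-14))/L(-51) = ((66 - 154)*(-14))/(-19/172) = -88*(-14)*(-172/19) = 1232*(-172/19) = -211904/19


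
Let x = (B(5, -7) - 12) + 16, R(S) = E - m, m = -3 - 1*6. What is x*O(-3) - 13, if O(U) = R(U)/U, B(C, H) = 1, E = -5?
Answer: -59/3 ≈ -19.667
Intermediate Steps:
m = -9 (m = -3 - 6 = -9)
R(S) = 4 (R(S) = -5 - 1*(-9) = -5 + 9 = 4)
x = 5 (x = (1 - 12) + 16 = -11 + 16 = 5)
O(U) = 4/U
x*O(-3) - 13 = 5*(4/(-3)) - 13 = 5*(4*(-⅓)) - 13 = 5*(-4/3) - 13 = -20/3 - 13 = -59/3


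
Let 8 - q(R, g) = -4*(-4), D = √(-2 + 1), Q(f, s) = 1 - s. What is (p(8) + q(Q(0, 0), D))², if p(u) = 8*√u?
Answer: 576 - 256*√2 ≈ 213.96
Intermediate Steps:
D = I (D = √(-1) = I ≈ 1.0*I)
q(R, g) = -8 (q(R, g) = 8 - (-4)*(-4) = 8 - 1*16 = 8 - 16 = -8)
(p(8) + q(Q(0, 0), D))² = (8*√8 - 8)² = (8*(2*√2) - 8)² = (16*√2 - 8)² = (-8 + 16*√2)²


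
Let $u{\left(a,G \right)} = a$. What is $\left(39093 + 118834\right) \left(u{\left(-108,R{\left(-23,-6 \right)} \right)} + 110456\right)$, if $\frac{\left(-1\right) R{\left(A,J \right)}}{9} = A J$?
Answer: $17426928596$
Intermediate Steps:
$R{\left(A,J \right)} = - 9 A J$
$\left(39093 + 118834\right) \left(u{\left(-108,R{\left(-23,-6 \right)} \right)} + 110456\right) = \left(39093 + 118834\right) \left(-108 + 110456\right) = 157927 \cdot 110348 = 17426928596$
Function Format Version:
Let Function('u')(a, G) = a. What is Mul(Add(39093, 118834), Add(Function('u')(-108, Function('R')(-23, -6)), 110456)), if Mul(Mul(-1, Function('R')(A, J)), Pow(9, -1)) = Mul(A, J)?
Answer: 17426928596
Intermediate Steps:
Function('R')(A, J) = Mul(-9, A, J) (Function('R')(A, J) = Mul(-9, Mul(A, J)) = Mul(-9, A, J))
Mul(Add(39093, 118834), Add(Function('u')(-108, Function('R')(-23, -6)), 110456)) = Mul(Add(39093, 118834), Add(-108, 110456)) = Mul(157927, 110348) = 17426928596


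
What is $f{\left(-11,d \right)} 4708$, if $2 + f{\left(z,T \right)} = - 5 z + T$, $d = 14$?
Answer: $315436$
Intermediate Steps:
$f{\left(z,T \right)} = -2 + T - 5 z$ ($f{\left(z,T \right)} = -2 + \left(- 5 z + T\right) = -2 + \left(T - 5 z\right) = -2 + T - 5 z$)
$f{\left(-11,d \right)} 4708 = \left(-2 + 14 - -55\right) 4708 = \left(-2 + 14 + 55\right) 4708 = 67 \cdot 4708 = 315436$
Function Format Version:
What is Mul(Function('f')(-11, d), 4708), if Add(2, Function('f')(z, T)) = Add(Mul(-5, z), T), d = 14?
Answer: 315436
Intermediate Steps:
Function('f')(z, T) = Add(-2, T, Mul(-5, z)) (Function('f')(z, T) = Add(-2, Add(Mul(-5, z), T)) = Add(-2, Add(T, Mul(-5, z))) = Add(-2, T, Mul(-5, z)))
Mul(Function('f')(-11, d), 4708) = Mul(Add(-2, 14, Mul(-5, -11)), 4708) = Mul(Add(-2, 14, 55), 4708) = Mul(67, 4708) = 315436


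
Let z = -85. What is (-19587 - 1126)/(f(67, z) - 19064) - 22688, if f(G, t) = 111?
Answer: -39089541/1723 ≈ -22687.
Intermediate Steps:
(-19587 - 1126)/(f(67, z) - 19064) - 22688 = (-19587 - 1126)/(111 - 19064) - 22688 = -20713/(-18953) - 22688 = -20713*(-1/18953) - 22688 = 1883/1723 - 22688 = -39089541/1723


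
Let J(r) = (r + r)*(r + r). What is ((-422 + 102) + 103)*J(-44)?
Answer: -1680448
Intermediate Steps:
J(r) = 4*r² (J(r) = (2*r)*(2*r) = 4*r²)
((-422 + 102) + 103)*J(-44) = ((-422 + 102) + 103)*(4*(-44)²) = (-320 + 103)*(4*1936) = -217*7744 = -1680448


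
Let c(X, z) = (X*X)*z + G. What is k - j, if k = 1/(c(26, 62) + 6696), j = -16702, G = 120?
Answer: 813855057/48728 ≈ 16702.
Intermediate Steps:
c(X, z) = 120 + z*X² (c(X, z) = (X*X)*z + 120 = X²*z + 120 = z*X² + 120 = 120 + z*X²)
k = 1/48728 (k = 1/((120 + 62*26²) + 6696) = 1/((120 + 62*676) + 6696) = 1/((120 + 41912) + 6696) = 1/(42032 + 6696) = 1/48728 ≈ 2.0522e-5)
k - j = 1/48728 - 1*(-16702) = 1/48728 + 16702 = 813855057/48728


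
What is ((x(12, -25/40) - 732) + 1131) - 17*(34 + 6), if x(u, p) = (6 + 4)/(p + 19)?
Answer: -41227/147 ≈ -280.46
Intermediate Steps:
x(u, p) = 10/(19 + p)
((x(12, -25/40) - 732) + 1131) - 17*(34 + 6) = ((10/(19 - 25/40) - 732) + 1131) - 17*(34 + 6) = ((10/(19 - 25*1/40) - 732) + 1131) - 17*40 = ((10/(19 - 5/8) - 732) + 1131) - 680 = ((10/(147/8) - 732) + 1131) - 680 = ((10*(8/147) - 732) + 1131) - 680 = ((80/147 - 732) + 1131) - 680 = (-107524/147 + 1131) - 680 = 58733/147 - 680 = -41227/147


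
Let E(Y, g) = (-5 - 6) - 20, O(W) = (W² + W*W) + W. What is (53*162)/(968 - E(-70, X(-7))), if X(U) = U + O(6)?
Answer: 318/37 ≈ 8.5946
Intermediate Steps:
O(W) = W + 2*W² (O(W) = (W² + W²) + W = 2*W² + W = W + 2*W²)
X(U) = 78 + U (X(U) = U + 6*(1 + 2*6) = U + 6*(1 + 12) = U + 6*13 = U + 78 = 78 + U)
E(Y, g) = -31 (E(Y, g) = -11 - 20 = -31)
(53*162)/(968 - E(-70, X(-7))) = (53*162)/(968 - 1*(-31)) = 8586/(968 + 31) = 8586/999 = 8586*(1/999) = 318/37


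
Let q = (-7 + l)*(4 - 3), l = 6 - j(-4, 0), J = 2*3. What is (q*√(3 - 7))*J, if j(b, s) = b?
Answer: 36*I ≈ 36.0*I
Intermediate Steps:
J = 6
l = 10 (l = 6 - 1*(-4) = 6 + 4 = 10)
q = 3 (q = (-7 + 10)*(4 - 3) = 3*1 = 3)
(q*√(3 - 7))*J = (3*√(3 - 7))*6 = (3*√(-4))*6 = (3*(2*I))*6 = (6*I)*6 = 36*I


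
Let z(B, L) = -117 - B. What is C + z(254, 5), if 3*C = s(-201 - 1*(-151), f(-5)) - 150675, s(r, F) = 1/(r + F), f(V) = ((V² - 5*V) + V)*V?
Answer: -41741701/825 ≈ -50596.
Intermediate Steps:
f(V) = V*(V² - 4*V) (f(V) = (V² - 4*V)*V = V*(V² - 4*V))
s(r, F) = 1/(F + r)
C = -41435626/825 (C = (1/((-5)²*(-4 - 5) + (-201 - 1*(-151))) - 150675)/3 = (1/(25*(-9) + (-201 + 151)) - 150675)/3 = (1/(-225 - 50) - 150675)/3 = (1/(-275) - 150675)/3 = (-1/275 - 150675)/3 = (⅓)*(-41435626/275) = -41435626/825 ≈ -50225.)
C + z(254, 5) = -41435626/825 + (-117 - 1*254) = -41435626/825 + (-117 - 254) = -41435626/825 - 371 = -41741701/825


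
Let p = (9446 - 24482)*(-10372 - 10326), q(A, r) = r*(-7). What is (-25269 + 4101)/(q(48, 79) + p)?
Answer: -3024/44459225 ≈ -6.8017e-5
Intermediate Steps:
q(A, r) = -7*r
p = 311215128 (p = -15036*(-20698) = 311215128)
(-25269 + 4101)/(q(48, 79) + p) = (-25269 + 4101)/(-7*79 + 311215128) = -21168/(-553 + 311215128) = -21168/311214575 = -21168*1/311214575 = -3024/44459225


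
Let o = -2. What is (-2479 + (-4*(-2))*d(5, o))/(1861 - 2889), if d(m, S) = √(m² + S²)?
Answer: 2479/1028 - 2*√29/257 ≈ 2.3696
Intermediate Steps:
d(m, S) = √(S² + m²)
(-2479 + (-4*(-2))*d(5, o))/(1861 - 2889) = (-2479 + (-4*(-2))*√((-2)² + 5²))/(1861 - 2889) = (-2479 + 8*√(4 + 25))/(-1028) = (-2479 + 8*√29)*(-1/1028) = 2479/1028 - 2*√29/257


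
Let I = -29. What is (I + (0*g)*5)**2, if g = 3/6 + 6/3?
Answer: 841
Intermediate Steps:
g = 5/2 (g = 3*(1/6) + 6*(1/3) = 1/2 + 2 = 5/2 ≈ 2.5000)
(I + (0*g)*5)**2 = (-29 + (0*(5/2))*5)**2 = (-29 + 0*5)**2 = (-29 + 0)**2 = (-29)**2 = 841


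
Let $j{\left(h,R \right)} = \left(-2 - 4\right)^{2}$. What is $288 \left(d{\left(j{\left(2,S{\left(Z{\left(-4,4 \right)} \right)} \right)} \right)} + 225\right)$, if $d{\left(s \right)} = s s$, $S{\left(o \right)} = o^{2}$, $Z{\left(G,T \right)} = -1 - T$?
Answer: $438048$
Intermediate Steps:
$j{\left(h,R \right)} = 36$ ($j{\left(h,R \right)} = \left(-6\right)^{2} = 36$)
$d{\left(s \right)} = s^{2}$
$288 \left(d{\left(j{\left(2,S{\left(Z{\left(-4,4 \right)} \right)} \right)} \right)} + 225\right) = 288 \left(36^{2} + 225\right) = 288 \left(1296 + 225\right) = 288 \cdot 1521 = 438048$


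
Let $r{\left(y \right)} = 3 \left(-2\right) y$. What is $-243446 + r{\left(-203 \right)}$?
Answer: $-242228$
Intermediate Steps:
$r{\left(y \right)} = - 6 y$
$-243446 + r{\left(-203 \right)} = -243446 - -1218 = -243446 + 1218 = -242228$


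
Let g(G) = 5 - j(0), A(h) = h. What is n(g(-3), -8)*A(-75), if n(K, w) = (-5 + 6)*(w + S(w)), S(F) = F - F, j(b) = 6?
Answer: 600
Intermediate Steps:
g(G) = -1 (g(G) = 5 - 1*6 = 5 - 6 = -1)
S(F) = 0
n(K, w) = w (n(K, w) = (-5 + 6)*(w + 0) = 1*w = w)
n(g(-3), -8)*A(-75) = -8*(-75) = 600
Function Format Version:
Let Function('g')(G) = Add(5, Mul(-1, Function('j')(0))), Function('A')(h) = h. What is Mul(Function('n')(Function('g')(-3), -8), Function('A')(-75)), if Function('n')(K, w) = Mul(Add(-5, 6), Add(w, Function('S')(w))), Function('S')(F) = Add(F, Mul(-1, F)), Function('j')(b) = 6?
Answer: 600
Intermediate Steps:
Function('g')(G) = -1 (Function('g')(G) = Add(5, Mul(-1, 6)) = Add(5, -6) = -1)
Function('S')(F) = 0
Function('n')(K, w) = w (Function('n')(K, w) = Mul(Add(-5, 6), Add(w, 0)) = Mul(1, w) = w)
Mul(Function('n')(Function('g')(-3), -8), Function('A')(-75)) = Mul(-8, -75) = 600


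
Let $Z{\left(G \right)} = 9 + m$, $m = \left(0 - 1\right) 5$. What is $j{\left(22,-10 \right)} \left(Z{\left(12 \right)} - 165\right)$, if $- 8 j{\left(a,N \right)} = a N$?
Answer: $- \frac{8855}{2} \approx -4427.5$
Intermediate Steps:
$m = -5$ ($m = \left(-1\right) 5 = -5$)
$Z{\left(G \right)} = 4$ ($Z{\left(G \right)} = 9 - 5 = 4$)
$j{\left(a,N \right)} = - \frac{N a}{8}$ ($j{\left(a,N \right)} = - \frac{a N}{8} = - \frac{N a}{8}$)
$j{\left(22,-10 \right)} \left(Z{\left(12 \right)} - 165\right) = \left(- \frac{1}{8}\right) \left(-10\right) 22 \left(4 - 165\right) = \frac{55}{2} \left(-161\right) = - \frac{8855}{2}$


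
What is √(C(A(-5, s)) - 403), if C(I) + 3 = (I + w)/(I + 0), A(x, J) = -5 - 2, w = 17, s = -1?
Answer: 2*I*√4991/7 ≈ 20.185*I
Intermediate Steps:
A(x, J) = -7
C(I) = -3 + (17 + I)/I (C(I) = -3 + (I + 17)/(I + 0) = -3 + (17 + I)/I)
√(C(A(-5, s)) - 403) = √((-2 + 17/(-7)) - 403) = √((-2 + 17*(-⅐)) - 403) = √((-2 - 17/7) - 403) = √(-31/7 - 403) = √(-2852/7) = 2*I*√4991/7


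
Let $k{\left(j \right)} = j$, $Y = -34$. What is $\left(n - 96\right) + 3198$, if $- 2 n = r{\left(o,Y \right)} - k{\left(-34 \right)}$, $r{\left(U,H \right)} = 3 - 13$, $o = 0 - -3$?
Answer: $3090$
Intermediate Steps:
$o = 3$ ($o = 0 + 3 = 3$)
$r{\left(U,H \right)} = -10$
$n = -12$ ($n = - \frac{-10 - -34}{2} = - \frac{-10 + 34}{2} = \left(- \frac{1}{2}\right) 24 = -12$)
$\left(n - 96\right) + 3198 = \left(-12 - 96\right) + 3198 = -108 + 3198 = 3090$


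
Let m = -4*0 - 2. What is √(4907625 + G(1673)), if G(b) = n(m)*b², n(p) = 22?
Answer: √66484063 ≈ 8153.8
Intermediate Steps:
m = -2 (m = 0 - 2 = -2)
G(b) = 22*b²
√(4907625 + G(1673)) = √(4907625 + 22*1673²) = √(4907625 + 22*2798929) = √(4907625 + 61576438) = √66484063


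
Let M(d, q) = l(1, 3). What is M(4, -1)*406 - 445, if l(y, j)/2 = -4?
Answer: -3693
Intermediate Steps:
l(y, j) = -8 (l(y, j) = 2*(-4) = -8)
M(d, q) = -8
M(4, -1)*406 - 445 = -8*406 - 445 = -3248 - 445 = -3693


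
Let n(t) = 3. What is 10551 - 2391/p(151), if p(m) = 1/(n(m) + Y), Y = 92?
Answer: -216594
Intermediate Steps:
p(m) = 1/95 (p(m) = 1/(3 + 92) = 1/95)
10551 - 2391/p(151) = 10551 - 2391/1/95 = 10551 - 2391*95 = 10551 - 1*227145 = 10551 - 227145 = -216594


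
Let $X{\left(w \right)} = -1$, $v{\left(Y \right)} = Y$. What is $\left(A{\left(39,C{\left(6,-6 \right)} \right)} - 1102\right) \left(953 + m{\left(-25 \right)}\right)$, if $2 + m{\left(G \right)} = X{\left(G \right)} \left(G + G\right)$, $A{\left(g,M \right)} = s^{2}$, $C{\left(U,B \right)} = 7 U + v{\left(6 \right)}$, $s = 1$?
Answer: $-1102101$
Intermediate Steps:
$C{\left(U,B \right)} = 6 + 7 U$ ($C{\left(U,B \right)} = 7 U + 6 = 6 + 7 U$)
$A{\left(g,M \right)} = 1$ ($A{\left(g,M \right)} = 1^{2} = 1$)
$m{\left(G \right)} = -2 - 2 G$ ($m{\left(G \right)} = -2 - \left(G + G\right) = -2 - 2 G$)
$\left(A{\left(39,C{\left(6,-6 \right)} \right)} - 1102\right) \left(953 + m{\left(-25 \right)}\right) = \left(1 - 1102\right) \left(953 - -48\right) = - 1101 \left(953 + \left(-2 + 50\right)\right) = - 1101 \left(953 + 48\right) = \left(-1101\right) 1001 = -1102101$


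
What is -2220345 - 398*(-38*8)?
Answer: -2099353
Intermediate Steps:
-2220345 - 398*(-38*8) = -2220345 - 398*(-304) = -2220345 - 1*(-120992) = -2220345 + 120992 = -2099353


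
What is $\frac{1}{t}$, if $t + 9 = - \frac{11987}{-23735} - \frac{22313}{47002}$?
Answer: $- \frac{1115592470}{10006518311} \approx -0.11149$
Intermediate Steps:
$t = - \frac{10006518311}{1115592470}$ ($t = -9 - \left(- \frac{11987}{23735} + \frac{22313}{47002}\right) = -9 - - \frac{33813919}{1115592470} = -9 + \left(\frac{11987}{23735} - \frac{22313}{47002}\right) = -9 + \frac{33813919}{1115592470} = - \frac{10006518311}{1115592470} \approx -8.9697$)
$\frac{1}{t} = \frac{1}{- \frac{10006518311}{1115592470}} = - \frac{1115592470}{10006518311}$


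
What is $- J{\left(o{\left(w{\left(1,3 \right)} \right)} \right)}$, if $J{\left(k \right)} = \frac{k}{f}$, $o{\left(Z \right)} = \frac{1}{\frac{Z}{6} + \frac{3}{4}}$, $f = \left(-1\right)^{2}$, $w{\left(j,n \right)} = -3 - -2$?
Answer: $- \frac{12}{7} \approx -1.7143$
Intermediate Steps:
$w{\left(j,n \right)} = -1$ ($w{\left(j,n \right)} = -3 + 2 = -1$)
$f = 1$
$o{\left(Z \right)} = \frac{1}{\frac{3}{4} + \frac{Z}{6}}$ ($o{\left(Z \right)} = \frac{1}{Z \frac{1}{6} + 3 \cdot \frac{1}{4}} = \frac{1}{\frac{Z}{6} + \frac{3}{4}} = \frac{1}{\frac{3}{4} + \frac{Z}{6}}$)
$J{\left(k \right)} = k$ ($J{\left(k \right)} = \frac{k}{1} = k 1 = k$)
$- J{\left(o{\left(w{\left(1,3 \right)} \right)} \right)} = - \frac{12}{9 + 2 \left(-1\right)} = - \frac{12}{9 - 2} = - \frac{12}{7}$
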